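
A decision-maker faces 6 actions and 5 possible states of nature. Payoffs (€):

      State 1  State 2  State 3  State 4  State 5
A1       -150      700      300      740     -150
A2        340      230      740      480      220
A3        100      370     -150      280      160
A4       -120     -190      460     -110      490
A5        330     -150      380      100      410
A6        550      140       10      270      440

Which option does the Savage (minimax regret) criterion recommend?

A2

Column bests: State 1=550, State 2=700, State 3=740, State 4=740, State 5=490.
A1 regrets: 700, 0, 440, 0, 640 → max 700
A2 regrets: 210, 470, 0, 260, 270 → max 470
A3 regrets: 450, 330, 890, 460, 330 → max 890
A4 regrets: 670, 890, 280, 850, 0 → max 890
A5 regrets: 220, 850, 360, 640, 80 → max 850
A6 regrets: 0, 560, 730, 470, 50 → max 730
Smallest max regret = 470 → A2.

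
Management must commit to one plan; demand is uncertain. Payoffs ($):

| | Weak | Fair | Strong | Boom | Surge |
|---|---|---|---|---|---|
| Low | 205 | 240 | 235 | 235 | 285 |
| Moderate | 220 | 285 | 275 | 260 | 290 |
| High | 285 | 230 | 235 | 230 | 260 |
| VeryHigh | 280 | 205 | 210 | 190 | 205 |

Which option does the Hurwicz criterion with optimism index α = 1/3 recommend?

Low: 1/3·285 + 2/3·205 = 695/3
Moderate: 1/3·290 + 2/3·220 = 730/3
High: 1/3·285 + 2/3·230 = 745/3
VeryHigh: 1/3·280 + 2/3·190 = 220
Highest Hurwicz score = 745/3 → High.

High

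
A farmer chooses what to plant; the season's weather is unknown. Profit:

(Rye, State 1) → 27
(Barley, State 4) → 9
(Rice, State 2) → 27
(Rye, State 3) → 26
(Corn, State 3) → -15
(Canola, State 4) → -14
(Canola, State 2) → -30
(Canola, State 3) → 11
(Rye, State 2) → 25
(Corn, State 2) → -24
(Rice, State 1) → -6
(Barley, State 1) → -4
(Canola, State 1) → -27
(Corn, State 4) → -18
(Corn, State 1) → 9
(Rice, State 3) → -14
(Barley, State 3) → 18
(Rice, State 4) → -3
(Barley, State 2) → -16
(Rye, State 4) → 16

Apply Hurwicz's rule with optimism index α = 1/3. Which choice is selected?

Rye: 1/3·27 + 2/3·16 = 59/3
Rice: 1/3·27 + 2/3·(-14) = -1/3
Canola: 1/3·11 + 2/3·(-30) = -49/3
Barley: 1/3·18 + 2/3·(-16) = -14/3
Corn: 1/3·9 + 2/3·(-24) = -13
Highest Hurwicz score = 59/3 → Rye.

Rye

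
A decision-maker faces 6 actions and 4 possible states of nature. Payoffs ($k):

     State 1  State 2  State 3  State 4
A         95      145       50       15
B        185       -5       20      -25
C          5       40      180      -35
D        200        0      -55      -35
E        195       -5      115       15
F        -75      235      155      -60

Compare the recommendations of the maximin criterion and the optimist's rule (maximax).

maximin → A; maximax → F (disagree)

Row minima: A=15, B=-25, C=-35, D=-55, E=-5, F=-75
Best worst-case = 15 → A.
Row maxima: A=145, B=185, C=180, D=200, E=195, F=235
Best best-case = 235 → F.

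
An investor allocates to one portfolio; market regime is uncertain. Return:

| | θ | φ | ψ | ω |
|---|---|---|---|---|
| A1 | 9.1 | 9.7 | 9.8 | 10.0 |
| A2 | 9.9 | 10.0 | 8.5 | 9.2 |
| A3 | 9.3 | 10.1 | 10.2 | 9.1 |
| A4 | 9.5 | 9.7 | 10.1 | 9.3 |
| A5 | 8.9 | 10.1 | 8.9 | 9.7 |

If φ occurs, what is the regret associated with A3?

Best payoff under φ is 10.1.
Regret = 10.1 − 10.1 = 0.0.

0.0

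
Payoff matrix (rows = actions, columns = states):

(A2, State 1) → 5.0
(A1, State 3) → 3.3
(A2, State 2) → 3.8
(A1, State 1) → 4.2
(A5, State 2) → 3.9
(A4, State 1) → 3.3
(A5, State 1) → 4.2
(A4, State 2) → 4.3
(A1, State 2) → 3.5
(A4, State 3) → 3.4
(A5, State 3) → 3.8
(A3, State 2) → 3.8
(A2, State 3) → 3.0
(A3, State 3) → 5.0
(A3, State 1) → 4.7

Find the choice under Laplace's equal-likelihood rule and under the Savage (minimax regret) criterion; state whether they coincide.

laplace → A3; minimax regret → A3 (agree)

Row averages: A1=11/3, A2=59/15, A3=4.5, A4=11/3, A5=119/30
Highest average = 4.5 → A3.
Column bests: State 1=5.0, State 2=4.3, State 3=5.0.
A1 regrets: 0.8, 0.8, 1.7 → max 1.7
A2 regrets: 0.0, 0.5, 2.0 → max 2.0
A3 regrets: 0.3, 0.5, 0.0 → max 0.5
A4 regrets: 1.7, 0.0, 1.6 → max 1.7
A5 regrets: 0.8, 0.4, 1.2 → max 1.2
Smallest max regret = 0.5 → A3.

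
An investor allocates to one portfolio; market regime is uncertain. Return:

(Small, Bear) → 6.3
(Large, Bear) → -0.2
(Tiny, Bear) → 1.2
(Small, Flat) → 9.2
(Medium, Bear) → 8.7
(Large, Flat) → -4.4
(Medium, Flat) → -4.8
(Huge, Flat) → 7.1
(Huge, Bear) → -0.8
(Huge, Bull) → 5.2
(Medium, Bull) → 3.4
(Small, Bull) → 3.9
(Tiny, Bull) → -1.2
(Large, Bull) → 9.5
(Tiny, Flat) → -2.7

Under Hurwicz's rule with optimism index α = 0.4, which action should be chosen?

Small

Tiny: 0.4·1.2 + 0.6·(-2.7) = -1.14
Small: 0.4·9.2 + 0.6·3.9 = 6.02
Medium: 0.4·8.7 + 0.6·(-4.8) = 0.6
Large: 0.4·9.5 + 0.6·(-4.4) = 1.16
Huge: 0.4·7.1 + 0.6·(-0.8) = 2.36
Highest Hurwicz score = 6.02 → Small.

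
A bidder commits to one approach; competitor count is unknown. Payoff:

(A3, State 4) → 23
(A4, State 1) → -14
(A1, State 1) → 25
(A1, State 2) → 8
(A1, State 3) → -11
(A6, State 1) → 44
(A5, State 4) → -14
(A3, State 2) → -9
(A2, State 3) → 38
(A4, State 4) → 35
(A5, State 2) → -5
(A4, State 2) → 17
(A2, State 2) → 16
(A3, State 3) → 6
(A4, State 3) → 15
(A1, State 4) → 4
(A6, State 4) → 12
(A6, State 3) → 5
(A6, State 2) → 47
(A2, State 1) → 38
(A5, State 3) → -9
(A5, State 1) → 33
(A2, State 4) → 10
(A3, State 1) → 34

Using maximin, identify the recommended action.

Row minima: A1=-11, A2=10, A3=-9, A4=-14, A5=-14, A6=5
Best worst-case = 10 → A2.

A2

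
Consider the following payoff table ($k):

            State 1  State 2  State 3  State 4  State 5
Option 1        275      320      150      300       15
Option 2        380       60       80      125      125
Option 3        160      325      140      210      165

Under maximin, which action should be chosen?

Row minima: Option 1=15, Option 2=60, Option 3=140
Best worst-case = 140 → Option 3.

Option 3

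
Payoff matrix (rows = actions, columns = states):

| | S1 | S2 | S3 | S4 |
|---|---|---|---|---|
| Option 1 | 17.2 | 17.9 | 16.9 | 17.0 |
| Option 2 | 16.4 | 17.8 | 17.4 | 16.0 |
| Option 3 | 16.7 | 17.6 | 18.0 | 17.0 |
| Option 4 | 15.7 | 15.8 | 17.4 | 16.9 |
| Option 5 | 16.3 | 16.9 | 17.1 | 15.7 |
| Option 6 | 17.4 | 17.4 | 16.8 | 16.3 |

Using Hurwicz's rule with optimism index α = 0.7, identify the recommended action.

Option 3

Option 1: 0.7·17.9 + 0.3·16.9 = 17.6
Option 2: 0.7·17.8 + 0.3·16.0 = 17.26
Option 3: 0.7·18.0 + 0.3·16.7 = 17.61
Option 4: 0.7·17.4 + 0.3·15.7 = 16.89
Option 5: 0.7·17.1 + 0.3·15.7 = 16.68
Option 6: 0.7·17.4 + 0.3·16.3 = 17.07
Highest Hurwicz score = 17.61 → Option 3.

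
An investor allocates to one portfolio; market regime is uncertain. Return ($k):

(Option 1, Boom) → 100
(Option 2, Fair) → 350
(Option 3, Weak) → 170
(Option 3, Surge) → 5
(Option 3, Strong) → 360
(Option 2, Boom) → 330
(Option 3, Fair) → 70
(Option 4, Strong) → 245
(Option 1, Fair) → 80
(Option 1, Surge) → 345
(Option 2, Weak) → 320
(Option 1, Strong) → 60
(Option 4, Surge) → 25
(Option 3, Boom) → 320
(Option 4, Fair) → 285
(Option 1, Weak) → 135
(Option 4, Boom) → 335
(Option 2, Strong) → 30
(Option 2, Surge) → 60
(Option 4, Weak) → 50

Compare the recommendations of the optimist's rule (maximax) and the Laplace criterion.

Row maxima: Option 1=345, Option 2=350, Option 3=360, Option 4=335
Best best-case = 360 → Option 3.
Row averages: Option 1=144, Option 2=218, Option 3=185, Option 4=188
Highest average = 218 → Option 2.

maximax → Option 3; laplace → Option 2 (disagree)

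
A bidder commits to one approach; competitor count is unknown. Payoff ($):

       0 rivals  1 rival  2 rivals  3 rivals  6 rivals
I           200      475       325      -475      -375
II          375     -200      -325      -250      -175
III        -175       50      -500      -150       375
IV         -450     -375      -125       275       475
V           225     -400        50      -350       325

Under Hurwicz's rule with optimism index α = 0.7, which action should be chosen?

IV

I: 0.7·475 + 0.3·(-475) = 190
II: 0.7·375 + 0.3·(-325) = 165
III: 0.7·375 + 0.3·(-500) = 112.5
IV: 0.7·475 + 0.3·(-450) = 197.5
V: 0.7·325 + 0.3·(-400) = 107.5
Highest Hurwicz score = 197.5 → IV.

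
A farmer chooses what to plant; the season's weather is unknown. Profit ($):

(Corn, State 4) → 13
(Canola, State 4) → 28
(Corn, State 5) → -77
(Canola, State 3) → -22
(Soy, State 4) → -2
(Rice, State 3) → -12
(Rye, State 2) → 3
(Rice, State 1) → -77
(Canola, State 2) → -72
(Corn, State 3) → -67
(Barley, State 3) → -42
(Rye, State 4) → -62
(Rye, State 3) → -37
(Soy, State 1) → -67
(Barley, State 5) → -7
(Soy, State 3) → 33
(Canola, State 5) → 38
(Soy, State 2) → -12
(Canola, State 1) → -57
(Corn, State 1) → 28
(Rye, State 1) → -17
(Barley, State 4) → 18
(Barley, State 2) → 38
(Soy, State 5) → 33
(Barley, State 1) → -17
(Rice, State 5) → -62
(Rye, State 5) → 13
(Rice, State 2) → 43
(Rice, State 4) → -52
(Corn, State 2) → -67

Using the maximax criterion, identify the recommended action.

Rice

Row maxima: Rye=13, Barley=38, Corn=28, Soy=33, Canola=38, Rice=43
Best best-case = 43 → Rice.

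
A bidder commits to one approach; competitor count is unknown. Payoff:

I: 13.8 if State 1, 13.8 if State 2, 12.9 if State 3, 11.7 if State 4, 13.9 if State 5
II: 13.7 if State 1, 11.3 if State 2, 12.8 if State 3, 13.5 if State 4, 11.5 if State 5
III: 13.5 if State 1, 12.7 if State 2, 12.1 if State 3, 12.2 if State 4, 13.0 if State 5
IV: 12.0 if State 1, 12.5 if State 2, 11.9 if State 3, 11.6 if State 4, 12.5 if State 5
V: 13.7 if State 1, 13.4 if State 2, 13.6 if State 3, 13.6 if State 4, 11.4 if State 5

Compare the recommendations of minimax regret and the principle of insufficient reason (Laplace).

minimax regret → III; laplace → I (disagree)

Column bests: State 1=13.8, State 2=13.8, State 3=13.6, State 4=13.6, State 5=13.9.
I regrets: 0.0, 0.0, 0.7, 1.9, 0.0 → max 1.9
II regrets: 0.1, 2.5, 0.8, 0.1, 2.4 → max 2.5
III regrets: 0.3, 1.1, 1.5, 1.4, 0.9 → max 1.5
IV regrets: 1.8, 1.3, 1.7, 2.0, 1.4 → max 2.0
V regrets: 0.1, 0.4, 0.0, 0.0, 2.5 → max 2.5
Smallest max regret = 1.5 → III.
Row averages: I=13.22, II=12.56, III=12.7, IV=12.1, V=13.14
Highest average = 13.22 → I.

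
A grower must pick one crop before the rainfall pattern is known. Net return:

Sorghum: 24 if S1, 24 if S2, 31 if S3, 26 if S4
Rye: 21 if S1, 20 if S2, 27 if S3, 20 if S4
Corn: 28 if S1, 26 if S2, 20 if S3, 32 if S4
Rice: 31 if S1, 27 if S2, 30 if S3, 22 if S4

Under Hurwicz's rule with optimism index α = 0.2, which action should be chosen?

Sorghum

Sorghum: 0.2·31 + 0.8·24 = 25.4
Rye: 0.2·27 + 0.8·20 = 21.4
Corn: 0.2·32 + 0.8·20 = 22.4
Rice: 0.2·31 + 0.8·22 = 23.8
Highest Hurwicz score = 25.4 → Sorghum.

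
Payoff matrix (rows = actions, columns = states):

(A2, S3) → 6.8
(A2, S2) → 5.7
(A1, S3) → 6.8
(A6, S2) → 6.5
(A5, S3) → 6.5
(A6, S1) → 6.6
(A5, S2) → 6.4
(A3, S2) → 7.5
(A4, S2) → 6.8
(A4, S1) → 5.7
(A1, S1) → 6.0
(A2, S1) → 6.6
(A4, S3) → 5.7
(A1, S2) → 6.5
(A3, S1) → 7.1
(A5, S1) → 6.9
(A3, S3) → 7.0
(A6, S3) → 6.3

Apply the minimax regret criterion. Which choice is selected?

A3

Column bests: S1=7.1, S2=7.5, S3=7.0.
A1 regrets: 1.1, 1.0, 0.2 → max 1.1
A2 regrets: 0.5, 1.8, 0.2 → max 1.8
A3 regrets: 0.0, 0.0, 0.0 → max 0.0
A4 regrets: 1.4, 0.7, 1.3 → max 1.4
A5 regrets: 0.2, 1.1, 0.5 → max 1.1
A6 regrets: 0.5, 1.0, 0.7 → max 1.0
Smallest max regret = 0.0 → A3.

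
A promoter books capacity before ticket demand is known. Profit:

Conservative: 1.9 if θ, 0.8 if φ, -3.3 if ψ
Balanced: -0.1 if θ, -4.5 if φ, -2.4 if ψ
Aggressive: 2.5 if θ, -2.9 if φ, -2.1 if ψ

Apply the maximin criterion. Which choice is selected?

Row minima: Conservative=-3.3, Balanced=-4.5, Aggressive=-2.9
Best worst-case = -2.9 → Aggressive.

Aggressive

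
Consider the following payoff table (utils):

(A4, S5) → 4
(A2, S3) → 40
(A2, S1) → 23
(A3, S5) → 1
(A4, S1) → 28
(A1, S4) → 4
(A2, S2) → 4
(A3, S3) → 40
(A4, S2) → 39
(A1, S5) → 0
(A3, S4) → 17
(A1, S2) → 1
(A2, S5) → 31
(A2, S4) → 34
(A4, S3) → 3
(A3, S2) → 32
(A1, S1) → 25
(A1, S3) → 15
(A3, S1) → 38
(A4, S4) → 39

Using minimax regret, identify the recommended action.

A3

Column bests: S1=38, S2=39, S3=40, S4=39, S5=31.
A1 regrets: 13, 38, 25, 35, 31 → max 38
A2 regrets: 15, 35, 0, 5, 0 → max 35
A3 regrets: 0, 7, 0, 22, 30 → max 30
A4 regrets: 10, 0, 37, 0, 27 → max 37
Smallest max regret = 30 → A3.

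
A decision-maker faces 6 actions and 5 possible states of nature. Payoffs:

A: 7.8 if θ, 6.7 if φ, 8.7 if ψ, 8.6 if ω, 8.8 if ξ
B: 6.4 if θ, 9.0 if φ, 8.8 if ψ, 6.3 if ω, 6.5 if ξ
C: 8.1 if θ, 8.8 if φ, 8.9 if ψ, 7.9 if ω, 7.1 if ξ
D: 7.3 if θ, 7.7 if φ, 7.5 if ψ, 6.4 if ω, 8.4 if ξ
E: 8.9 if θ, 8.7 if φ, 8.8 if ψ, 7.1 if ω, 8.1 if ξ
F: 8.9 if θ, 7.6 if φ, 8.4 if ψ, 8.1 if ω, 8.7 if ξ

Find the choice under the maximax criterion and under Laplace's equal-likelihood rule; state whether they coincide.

maximax → B; laplace → F (disagree)

Row maxima: A=8.8, B=9.0, C=8.9, D=8.4, E=8.9, F=8.9
Best best-case = 9.0 → B.
Row averages: A=8.12, B=7.4, C=8.16, D=7.46, E=8.32, F=8.34
Highest average = 8.34 → F.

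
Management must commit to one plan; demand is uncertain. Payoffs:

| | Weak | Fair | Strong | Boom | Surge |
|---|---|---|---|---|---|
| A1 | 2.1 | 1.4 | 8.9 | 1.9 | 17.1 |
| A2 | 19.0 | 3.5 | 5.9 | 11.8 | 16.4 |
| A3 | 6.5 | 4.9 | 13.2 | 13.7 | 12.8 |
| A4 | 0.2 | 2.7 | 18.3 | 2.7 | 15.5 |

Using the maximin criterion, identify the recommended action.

Row minima: A1=1.4, A2=3.5, A3=4.9, A4=0.2
Best worst-case = 4.9 → A3.

A3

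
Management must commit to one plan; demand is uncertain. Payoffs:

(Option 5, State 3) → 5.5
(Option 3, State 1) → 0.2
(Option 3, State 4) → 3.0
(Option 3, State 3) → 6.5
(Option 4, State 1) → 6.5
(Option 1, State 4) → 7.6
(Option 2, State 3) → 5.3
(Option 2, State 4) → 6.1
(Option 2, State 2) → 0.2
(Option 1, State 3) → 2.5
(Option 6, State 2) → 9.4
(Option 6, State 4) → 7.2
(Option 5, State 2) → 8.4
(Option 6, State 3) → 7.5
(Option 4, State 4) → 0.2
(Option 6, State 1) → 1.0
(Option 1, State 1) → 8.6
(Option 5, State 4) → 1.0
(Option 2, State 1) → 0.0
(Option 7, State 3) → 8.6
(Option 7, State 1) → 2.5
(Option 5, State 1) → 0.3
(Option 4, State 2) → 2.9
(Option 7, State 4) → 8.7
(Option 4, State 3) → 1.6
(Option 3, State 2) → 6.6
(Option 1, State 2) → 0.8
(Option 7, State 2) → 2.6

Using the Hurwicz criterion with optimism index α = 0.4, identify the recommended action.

Option 7

Option 1: 0.4·8.6 + 0.6·0.8 = 3.92
Option 2: 0.4·6.1 + 0.6·0.0 = 2.44
Option 3: 0.4·6.6 + 0.6·0.2 = 2.76
Option 4: 0.4·6.5 + 0.6·0.2 = 2.72
Option 5: 0.4·8.4 + 0.6·0.3 = 3.54
Option 6: 0.4·9.4 + 0.6·1.0 = 4.36
Option 7: 0.4·8.7 + 0.6·2.5 = 4.98
Highest Hurwicz score = 4.98 → Option 7.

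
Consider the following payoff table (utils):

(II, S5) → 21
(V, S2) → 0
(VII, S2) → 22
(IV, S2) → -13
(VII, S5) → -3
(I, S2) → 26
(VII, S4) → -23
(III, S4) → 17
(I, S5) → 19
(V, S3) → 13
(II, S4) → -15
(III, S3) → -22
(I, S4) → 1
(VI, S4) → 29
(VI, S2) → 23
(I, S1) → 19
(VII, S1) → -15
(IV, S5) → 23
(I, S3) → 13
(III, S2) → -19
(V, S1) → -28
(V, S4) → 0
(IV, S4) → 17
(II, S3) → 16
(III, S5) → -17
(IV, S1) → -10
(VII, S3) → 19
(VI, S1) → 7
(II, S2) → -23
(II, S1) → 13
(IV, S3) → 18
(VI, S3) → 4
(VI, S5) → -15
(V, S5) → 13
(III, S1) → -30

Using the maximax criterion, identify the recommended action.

VI

Row maxima: I=26, II=21, III=17, IV=23, V=13, VI=29, VII=22
Best best-case = 29 → VI.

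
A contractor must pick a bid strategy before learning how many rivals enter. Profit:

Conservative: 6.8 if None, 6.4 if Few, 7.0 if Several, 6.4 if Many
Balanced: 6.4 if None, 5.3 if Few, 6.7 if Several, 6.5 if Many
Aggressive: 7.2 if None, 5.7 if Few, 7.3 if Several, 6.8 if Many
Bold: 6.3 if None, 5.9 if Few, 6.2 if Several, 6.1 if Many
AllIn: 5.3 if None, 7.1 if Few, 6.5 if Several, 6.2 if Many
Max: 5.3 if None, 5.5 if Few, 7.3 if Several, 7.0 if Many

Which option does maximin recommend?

Row minima: Conservative=6.4, Balanced=5.3, Aggressive=5.7, Bold=5.9, AllIn=5.3, Max=5.3
Best worst-case = 6.4 → Conservative.

Conservative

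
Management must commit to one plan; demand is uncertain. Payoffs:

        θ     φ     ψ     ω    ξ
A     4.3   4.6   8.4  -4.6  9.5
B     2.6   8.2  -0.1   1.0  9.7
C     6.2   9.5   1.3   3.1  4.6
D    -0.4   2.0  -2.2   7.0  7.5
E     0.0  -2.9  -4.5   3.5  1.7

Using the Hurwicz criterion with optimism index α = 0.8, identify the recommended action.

C

A: 0.8·9.5 + 0.2·(-4.6) = 6.68
B: 0.8·9.7 + 0.2·(-0.1) = 7.74
C: 0.8·9.5 + 0.2·1.3 = 7.86
D: 0.8·7.5 + 0.2·(-2.2) = 5.56
E: 0.8·3.5 + 0.2·(-4.5) = 1.9
Highest Hurwicz score = 7.86 → C.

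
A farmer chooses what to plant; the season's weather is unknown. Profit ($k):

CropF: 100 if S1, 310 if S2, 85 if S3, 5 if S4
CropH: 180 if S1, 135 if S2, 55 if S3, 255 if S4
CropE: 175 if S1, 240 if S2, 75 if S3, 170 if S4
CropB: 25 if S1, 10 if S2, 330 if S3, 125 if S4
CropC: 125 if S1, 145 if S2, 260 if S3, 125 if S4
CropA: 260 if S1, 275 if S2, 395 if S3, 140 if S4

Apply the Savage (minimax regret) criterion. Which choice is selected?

CropA

Column bests: S1=260, S2=310, S3=395, S4=255.
CropF regrets: 160, 0, 310, 250 → max 310
CropH regrets: 80, 175, 340, 0 → max 340
CropE regrets: 85, 70, 320, 85 → max 320
CropB regrets: 235, 300, 65, 130 → max 300
CropC regrets: 135, 165, 135, 130 → max 165
CropA regrets: 0, 35, 0, 115 → max 115
Smallest max regret = 115 → CropA.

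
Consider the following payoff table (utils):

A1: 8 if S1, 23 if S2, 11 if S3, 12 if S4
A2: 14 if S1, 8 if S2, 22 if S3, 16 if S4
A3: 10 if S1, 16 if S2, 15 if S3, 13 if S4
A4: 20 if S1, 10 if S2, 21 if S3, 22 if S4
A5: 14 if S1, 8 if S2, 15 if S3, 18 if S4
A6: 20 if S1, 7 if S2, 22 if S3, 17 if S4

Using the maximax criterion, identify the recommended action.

Row maxima: A1=23, A2=22, A3=16, A4=22, A5=18, A6=22
Best best-case = 23 → A1.

A1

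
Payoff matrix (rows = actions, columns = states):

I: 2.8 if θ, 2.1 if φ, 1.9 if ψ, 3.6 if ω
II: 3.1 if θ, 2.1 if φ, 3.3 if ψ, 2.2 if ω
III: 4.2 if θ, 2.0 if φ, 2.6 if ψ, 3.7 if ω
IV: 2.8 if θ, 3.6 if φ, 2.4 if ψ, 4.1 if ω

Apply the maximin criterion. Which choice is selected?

Row minima: I=1.9, II=2.1, III=2.0, IV=2.4
Best worst-case = 2.4 → IV.

IV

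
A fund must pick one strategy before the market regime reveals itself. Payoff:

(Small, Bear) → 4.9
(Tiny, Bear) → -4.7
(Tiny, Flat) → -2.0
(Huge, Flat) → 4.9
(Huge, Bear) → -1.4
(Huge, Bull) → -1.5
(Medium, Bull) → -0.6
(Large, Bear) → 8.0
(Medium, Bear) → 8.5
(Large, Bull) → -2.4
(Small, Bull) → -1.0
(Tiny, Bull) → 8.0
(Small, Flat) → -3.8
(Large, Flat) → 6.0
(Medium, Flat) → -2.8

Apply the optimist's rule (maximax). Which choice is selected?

Medium

Row maxima: Tiny=8.0, Small=4.9, Medium=8.5, Large=8.0, Huge=4.9
Best best-case = 8.5 → Medium.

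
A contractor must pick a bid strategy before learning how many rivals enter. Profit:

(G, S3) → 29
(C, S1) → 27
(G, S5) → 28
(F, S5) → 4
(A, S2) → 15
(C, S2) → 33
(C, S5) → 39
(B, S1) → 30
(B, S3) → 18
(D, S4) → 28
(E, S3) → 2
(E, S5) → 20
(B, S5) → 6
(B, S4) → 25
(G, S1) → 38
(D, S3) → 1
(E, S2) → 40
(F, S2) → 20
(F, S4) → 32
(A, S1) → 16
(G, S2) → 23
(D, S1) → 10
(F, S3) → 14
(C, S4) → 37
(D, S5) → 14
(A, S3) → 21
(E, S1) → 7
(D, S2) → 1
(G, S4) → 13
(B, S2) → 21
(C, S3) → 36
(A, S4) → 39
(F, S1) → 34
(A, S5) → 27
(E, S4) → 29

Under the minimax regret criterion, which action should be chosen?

C

Column bests: S1=38, S2=40, S3=36, S4=39, S5=39.
A regrets: 22, 25, 15, 0, 12 → max 25
B regrets: 8, 19, 18, 14, 33 → max 33
C regrets: 11, 7, 0, 2, 0 → max 11
D regrets: 28, 39, 35, 11, 25 → max 39
E regrets: 31, 0, 34, 10, 19 → max 34
F regrets: 4, 20, 22, 7, 35 → max 35
G regrets: 0, 17, 7, 26, 11 → max 26
Smallest max regret = 11 → C.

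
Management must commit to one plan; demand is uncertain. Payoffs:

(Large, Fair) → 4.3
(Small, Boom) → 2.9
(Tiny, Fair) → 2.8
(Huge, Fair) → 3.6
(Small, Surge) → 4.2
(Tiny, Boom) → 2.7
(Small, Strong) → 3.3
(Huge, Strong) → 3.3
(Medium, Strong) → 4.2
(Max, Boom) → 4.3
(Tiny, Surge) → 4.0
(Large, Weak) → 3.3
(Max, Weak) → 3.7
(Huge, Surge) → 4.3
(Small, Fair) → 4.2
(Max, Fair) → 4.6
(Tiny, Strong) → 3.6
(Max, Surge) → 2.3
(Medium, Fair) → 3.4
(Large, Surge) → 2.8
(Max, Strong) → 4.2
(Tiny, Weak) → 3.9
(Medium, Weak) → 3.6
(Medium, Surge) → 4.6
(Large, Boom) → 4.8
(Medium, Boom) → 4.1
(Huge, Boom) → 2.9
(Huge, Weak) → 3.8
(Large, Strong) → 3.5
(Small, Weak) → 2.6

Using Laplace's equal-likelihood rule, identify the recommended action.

Row averages: Tiny=3.4, Small=3.44, Medium=3.98, Large=3.74, Huge=3.58, Max=3.82
Highest average = 3.98 → Medium.

Medium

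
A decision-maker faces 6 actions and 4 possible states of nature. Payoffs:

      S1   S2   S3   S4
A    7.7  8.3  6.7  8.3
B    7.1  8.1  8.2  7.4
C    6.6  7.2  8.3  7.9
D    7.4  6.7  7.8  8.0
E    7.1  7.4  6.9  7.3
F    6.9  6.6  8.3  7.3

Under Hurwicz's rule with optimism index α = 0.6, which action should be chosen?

A: 0.6·8.3 + 0.4·6.7 = 7.66
B: 0.6·8.2 + 0.4·7.1 = 7.76
C: 0.6·8.3 + 0.4·6.6 = 7.62
D: 0.6·8.0 + 0.4·6.7 = 7.48
E: 0.6·7.4 + 0.4·6.9 = 7.2
F: 0.6·8.3 + 0.4·6.6 = 7.62
Highest Hurwicz score = 7.76 → B.

B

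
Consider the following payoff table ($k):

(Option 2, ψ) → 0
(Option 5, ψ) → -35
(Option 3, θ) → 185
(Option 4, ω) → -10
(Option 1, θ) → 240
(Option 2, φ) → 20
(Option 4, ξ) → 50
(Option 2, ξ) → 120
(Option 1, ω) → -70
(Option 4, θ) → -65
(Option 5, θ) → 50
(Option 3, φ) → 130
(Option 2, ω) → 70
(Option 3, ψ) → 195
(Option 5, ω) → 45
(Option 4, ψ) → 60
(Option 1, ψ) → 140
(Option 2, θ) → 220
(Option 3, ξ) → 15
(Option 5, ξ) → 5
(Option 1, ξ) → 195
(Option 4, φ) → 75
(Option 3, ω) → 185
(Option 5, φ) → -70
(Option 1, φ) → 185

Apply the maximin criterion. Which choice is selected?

Option 3

Row minima: Option 1=-70, Option 2=0, Option 3=15, Option 4=-65, Option 5=-70
Best worst-case = 15 → Option 3.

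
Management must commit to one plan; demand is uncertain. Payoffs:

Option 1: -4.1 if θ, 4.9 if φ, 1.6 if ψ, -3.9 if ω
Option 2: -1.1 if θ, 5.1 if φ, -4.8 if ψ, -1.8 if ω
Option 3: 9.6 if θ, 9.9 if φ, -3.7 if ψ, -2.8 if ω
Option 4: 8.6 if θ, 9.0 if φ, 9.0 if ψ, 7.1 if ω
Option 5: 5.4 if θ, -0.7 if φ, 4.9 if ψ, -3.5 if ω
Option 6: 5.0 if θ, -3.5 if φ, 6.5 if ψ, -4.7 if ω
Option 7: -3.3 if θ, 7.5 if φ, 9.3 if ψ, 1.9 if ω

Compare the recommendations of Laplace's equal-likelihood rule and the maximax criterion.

laplace → Option 4; maximax → Option 3 (disagree)

Row averages: Option 1=-0.375, Option 2=-0.65, Option 3=3.25, Option 4=8.425, Option 5=1.525, Option 6=0.825, Option 7=3.85
Highest average = 8.425 → Option 4.
Row maxima: Option 1=4.9, Option 2=5.1, Option 3=9.9, Option 4=9.0, Option 5=5.4, Option 6=6.5, Option 7=9.3
Best best-case = 9.9 → Option 3.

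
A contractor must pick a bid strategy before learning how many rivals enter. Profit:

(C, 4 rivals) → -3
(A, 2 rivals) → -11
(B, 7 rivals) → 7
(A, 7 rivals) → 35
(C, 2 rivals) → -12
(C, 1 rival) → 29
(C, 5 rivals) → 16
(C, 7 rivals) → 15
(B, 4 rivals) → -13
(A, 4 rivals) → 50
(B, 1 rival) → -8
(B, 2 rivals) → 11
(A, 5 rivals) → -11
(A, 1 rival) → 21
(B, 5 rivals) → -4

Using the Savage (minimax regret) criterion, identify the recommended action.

A

Column bests: 1 rival=29, 2 rivals=11, 4 rivals=50, 5 rivals=16, 7 rivals=35.
A regrets: 8, 22, 0, 27, 0 → max 27
B regrets: 37, 0, 63, 20, 28 → max 63
C regrets: 0, 23, 53, 0, 20 → max 53
Smallest max regret = 27 → A.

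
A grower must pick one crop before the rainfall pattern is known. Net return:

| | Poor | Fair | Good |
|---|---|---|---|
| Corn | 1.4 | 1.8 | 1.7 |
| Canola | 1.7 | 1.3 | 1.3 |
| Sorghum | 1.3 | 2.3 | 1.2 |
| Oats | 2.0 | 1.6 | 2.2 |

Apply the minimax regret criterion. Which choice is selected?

Corn

Column bests: Poor=2.0, Fair=2.3, Good=2.2.
Corn regrets: 0.6, 0.5, 0.5 → max 0.6
Canola regrets: 0.3, 1.0, 0.9 → max 1.0
Sorghum regrets: 0.7, 0.0, 1.0 → max 1.0
Oats regrets: 0.0, 0.7, 0.0 → max 0.7
Smallest max regret = 0.6 → Corn.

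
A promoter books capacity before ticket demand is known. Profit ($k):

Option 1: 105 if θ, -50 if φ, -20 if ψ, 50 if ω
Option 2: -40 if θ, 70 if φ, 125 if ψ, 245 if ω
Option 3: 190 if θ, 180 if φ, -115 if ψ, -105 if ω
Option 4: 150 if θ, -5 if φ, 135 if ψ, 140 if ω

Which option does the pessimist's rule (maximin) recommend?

Row minima: Option 1=-50, Option 2=-40, Option 3=-115, Option 4=-5
Best worst-case = -5 → Option 4.

Option 4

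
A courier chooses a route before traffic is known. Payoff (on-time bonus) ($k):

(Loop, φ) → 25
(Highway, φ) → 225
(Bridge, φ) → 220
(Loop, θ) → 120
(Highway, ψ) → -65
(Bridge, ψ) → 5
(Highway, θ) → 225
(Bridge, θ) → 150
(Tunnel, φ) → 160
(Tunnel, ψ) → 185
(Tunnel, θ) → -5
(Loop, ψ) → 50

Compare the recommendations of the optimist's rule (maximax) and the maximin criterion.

maximax → Highway; maximin → Loop (disagree)

Row maxima: Tunnel=185, Highway=225, Bridge=220, Loop=120
Best best-case = 225 → Highway.
Row minima: Tunnel=-5, Highway=-65, Bridge=5, Loop=25
Best worst-case = 25 → Loop.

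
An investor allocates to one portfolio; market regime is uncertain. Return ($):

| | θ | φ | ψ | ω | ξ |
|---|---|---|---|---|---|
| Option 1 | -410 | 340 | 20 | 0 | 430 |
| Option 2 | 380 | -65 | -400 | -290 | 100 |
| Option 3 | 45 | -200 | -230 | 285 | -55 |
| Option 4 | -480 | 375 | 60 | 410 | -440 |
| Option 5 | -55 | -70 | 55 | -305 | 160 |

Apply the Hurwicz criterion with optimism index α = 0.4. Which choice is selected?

Option 3

Option 1: 0.4·430 + 0.6·(-410) = -74
Option 2: 0.4·380 + 0.6·(-400) = -88
Option 3: 0.4·285 + 0.6·(-230) = -24
Option 4: 0.4·410 + 0.6·(-480) = -124
Option 5: 0.4·160 + 0.6·(-305) = -119
Highest Hurwicz score = -24 → Option 3.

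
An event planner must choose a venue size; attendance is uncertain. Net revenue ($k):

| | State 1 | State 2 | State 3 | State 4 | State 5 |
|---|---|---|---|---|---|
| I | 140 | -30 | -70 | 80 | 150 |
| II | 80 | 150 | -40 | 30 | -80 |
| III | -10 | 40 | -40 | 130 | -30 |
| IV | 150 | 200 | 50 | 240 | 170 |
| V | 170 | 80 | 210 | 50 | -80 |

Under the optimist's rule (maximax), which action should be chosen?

IV

Row maxima: I=150, II=150, III=130, IV=240, V=210
Best best-case = 240 → IV.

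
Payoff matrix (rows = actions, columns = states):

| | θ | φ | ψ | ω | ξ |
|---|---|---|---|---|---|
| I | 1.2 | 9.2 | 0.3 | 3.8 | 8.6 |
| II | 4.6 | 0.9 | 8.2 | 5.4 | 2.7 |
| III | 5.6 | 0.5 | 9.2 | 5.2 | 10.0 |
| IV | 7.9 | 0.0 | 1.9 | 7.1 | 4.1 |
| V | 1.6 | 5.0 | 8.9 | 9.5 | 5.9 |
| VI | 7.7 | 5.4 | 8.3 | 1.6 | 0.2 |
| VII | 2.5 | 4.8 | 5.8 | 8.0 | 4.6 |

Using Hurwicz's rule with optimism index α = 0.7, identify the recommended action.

I: 0.7·9.2 + 0.3·0.3 = 6.53
II: 0.7·8.2 + 0.3·0.9 = 6.01
III: 0.7·10.0 + 0.3·0.5 = 7.15
IV: 0.7·7.9 + 0.3·0.0 = 5.53
V: 0.7·9.5 + 0.3·1.6 = 7.13
VI: 0.7·8.3 + 0.3·0.2 = 5.87
VII: 0.7·8.0 + 0.3·2.5 = 6.35
Highest Hurwicz score = 7.15 → III.

III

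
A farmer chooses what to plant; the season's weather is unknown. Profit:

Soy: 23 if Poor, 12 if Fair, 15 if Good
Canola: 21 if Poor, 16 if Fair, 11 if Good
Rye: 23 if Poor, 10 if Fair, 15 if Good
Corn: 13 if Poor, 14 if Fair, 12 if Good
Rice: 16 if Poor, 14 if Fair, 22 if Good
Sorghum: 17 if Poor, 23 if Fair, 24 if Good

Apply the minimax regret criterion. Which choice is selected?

Sorghum

Column bests: Poor=23, Fair=23, Good=24.
Soy regrets: 0, 11, 9 → max 11
Canola regrets: 2, 7, 13 → max 13
Rye regrets: 0, 13, 9 → max 13
Corn regrets: 10, 9, 12 → max 12
Rice regrets: 7, 9, 2 → max 9
Sorghum regrets: 6, 0, 0 → max 6
Smallest max regret = 6 → Sorghum.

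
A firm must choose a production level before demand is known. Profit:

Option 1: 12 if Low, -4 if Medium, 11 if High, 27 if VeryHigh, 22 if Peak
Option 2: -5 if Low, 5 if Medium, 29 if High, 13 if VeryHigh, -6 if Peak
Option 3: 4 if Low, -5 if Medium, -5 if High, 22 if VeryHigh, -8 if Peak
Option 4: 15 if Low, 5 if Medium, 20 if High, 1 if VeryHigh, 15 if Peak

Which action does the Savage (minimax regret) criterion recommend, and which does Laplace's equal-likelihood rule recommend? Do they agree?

Column bests: Low=15, Medium=5, High=29, VeryHigh=27, Peak=22.
Option 1 regrets: 3, 9, 18, 0, 0 → max 18
Option 2 regrets: 20, 0, 0, 14, 28 → max 28
Option 3 regrets: 11, 10, 34, 5, 30 → max 34
Option 4 regrets: 0, 0, 9, 26, 7 → max 26
Smallest max regret = 18 → Option 1.
Row averages: Option 1=13.6, Option 2=7.2, Option 3=1.6, Option 4=11.2
Highest average = 13.6 → Option 1.

minimax regret → Option 1; laplace → Option 1 (agree)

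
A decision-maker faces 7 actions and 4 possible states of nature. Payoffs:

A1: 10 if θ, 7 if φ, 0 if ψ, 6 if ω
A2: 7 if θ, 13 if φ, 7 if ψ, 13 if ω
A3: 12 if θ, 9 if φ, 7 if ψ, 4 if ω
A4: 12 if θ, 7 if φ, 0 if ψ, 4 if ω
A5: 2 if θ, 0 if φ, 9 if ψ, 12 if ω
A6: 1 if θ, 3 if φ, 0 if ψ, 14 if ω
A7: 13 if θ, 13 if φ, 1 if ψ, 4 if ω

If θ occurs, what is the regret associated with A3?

Best payoff under θ is 13.
Regret = 13 − 12 = 1.

1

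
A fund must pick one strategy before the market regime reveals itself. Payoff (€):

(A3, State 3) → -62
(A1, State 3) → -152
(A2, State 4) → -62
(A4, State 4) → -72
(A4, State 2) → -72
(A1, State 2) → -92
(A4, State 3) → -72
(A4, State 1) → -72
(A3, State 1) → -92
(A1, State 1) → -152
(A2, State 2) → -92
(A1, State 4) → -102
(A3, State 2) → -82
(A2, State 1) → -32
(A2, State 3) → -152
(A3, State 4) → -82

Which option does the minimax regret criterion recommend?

Column bests: State 1=-32, State 2=-72, State 3=-62, State 4=-62.
A1 regrets: 120, 20, 90, 40 → max 120
A2 regrets: 0, 20, 90, 0 → max 90
A3 regrets: 60, 10, 0, 20 → max 60
A4 regrets: 40, 0, 10, 10 → max 40
Smallest max regret = 40 → A4.

A4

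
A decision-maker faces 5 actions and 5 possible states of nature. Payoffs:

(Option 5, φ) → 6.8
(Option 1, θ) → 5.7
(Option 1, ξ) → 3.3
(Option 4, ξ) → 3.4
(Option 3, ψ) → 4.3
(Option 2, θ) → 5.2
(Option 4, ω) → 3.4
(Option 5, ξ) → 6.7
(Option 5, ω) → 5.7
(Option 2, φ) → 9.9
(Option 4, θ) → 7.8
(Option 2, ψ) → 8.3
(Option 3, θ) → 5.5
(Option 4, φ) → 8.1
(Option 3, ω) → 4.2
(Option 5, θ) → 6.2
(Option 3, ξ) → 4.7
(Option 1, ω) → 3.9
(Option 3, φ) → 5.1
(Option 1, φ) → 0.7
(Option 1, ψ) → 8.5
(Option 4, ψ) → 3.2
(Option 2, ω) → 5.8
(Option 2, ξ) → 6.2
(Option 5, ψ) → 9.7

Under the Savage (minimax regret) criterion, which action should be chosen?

Option 2

Column bests: θ=7.8, φ=9.9, ψ=9.7, ω=5.8, ξ=6.7.
Option 1 regrets: 2.1, 9.2, 1.2, 1.9, 3.4 → max 9.2
Option 2 regrets: 2.6, 0.0, 1.4, 0.0, 0.5 → max 2.6
Option 3 regrets: 2.3, 4.8, 5.4, 1.6, 2.0 → max 5.4
Option 4 regrets: 0.0, 1.8, 6.5, 2.4, 3.3 → max 6.5
Option 5 regrets: 1.6, 3.1, 0.0, 0.1, 0.0 → max 3.1
Smallest max regret = 2.6 → Option 2.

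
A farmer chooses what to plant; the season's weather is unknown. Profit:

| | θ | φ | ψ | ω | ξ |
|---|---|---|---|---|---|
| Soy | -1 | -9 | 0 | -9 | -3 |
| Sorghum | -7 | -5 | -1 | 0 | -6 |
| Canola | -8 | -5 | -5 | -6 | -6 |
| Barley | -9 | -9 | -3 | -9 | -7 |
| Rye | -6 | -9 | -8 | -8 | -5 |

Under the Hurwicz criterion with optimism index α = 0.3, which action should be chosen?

Soy: 0.3·0 + 0.7·(-9) = -6.3
Sorghum: 0.3·0 + 0.7·(-7) = -4.9
Canola: 0.3·(-5) + 0.7·(-8) = -7.1
Barley: 0.3·(-3) + 0.7·(-9) = -7.2
Rye: 0.3·(-5) + 0.7·(-9) = -7.8
Highest Hurwicz score = -4.9 → Sorghum.

Sorghum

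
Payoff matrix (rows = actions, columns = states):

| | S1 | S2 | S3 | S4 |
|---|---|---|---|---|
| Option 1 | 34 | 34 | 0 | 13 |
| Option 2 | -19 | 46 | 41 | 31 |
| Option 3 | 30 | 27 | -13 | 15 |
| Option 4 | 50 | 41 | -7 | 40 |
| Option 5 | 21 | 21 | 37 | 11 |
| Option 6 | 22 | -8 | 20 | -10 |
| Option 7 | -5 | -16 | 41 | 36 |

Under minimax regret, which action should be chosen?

Option 5

Column bests: S1=50, S2=46, S3=41, S4=40.
Option 1 regrets: 16, 12, 41, 27 → max 41
Option 2 regrets: 69, 0, 0, 9 → max 69
Option 3 regrets: 20, 19, 54, 25 → max 54
Option 4 regrets: 0, 5, 48, 0 → max 48
Option 5 regrets: 29, 25, 4, 29 → max 29
Option 6 regrets: 28, 54, 21, 50 → max 54
Option 7 regrets: 55, 62, 0, 4 → max 62
Smallest max regret = 29 → Option 5.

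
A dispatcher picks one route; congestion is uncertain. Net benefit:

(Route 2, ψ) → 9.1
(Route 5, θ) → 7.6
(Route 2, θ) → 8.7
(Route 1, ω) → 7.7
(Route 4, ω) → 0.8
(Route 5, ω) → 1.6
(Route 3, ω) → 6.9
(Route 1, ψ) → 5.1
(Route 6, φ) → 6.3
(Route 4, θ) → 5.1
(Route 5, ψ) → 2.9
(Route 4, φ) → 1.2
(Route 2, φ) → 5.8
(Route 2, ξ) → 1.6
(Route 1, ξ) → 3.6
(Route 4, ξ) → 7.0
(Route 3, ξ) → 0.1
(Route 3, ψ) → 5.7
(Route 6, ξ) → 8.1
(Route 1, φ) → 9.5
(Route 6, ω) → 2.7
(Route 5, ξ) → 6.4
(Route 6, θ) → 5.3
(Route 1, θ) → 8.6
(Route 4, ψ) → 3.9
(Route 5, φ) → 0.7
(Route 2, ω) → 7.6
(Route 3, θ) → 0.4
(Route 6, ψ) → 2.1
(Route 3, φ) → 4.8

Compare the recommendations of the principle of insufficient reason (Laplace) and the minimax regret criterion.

laplace → Route 1; minimax regret → Route 1 (agree)

Row averages: Route 1=6.9, Route 2=6.56, Route 3=3.58, Route 4=3.6, Route 5=3.84, Route 6=4.9
Highest average = 6.9 → Route 1.
Column bests: θ=8.7, φ=9.5, ψ=9.1, ω=7.7, ξ=8.1.
Route 1 regrets: 0.1, 0.0, 4.0, 0.0, 4.5 → max 4.5
Route 2 regrets: 0.0, 3.7, 0.0, 0.1, 6.5 → max 6.5
Route 3 regrets: 8.3, 4.7, 3.4, 0.8, 8.0 → max 8.3
Route 4 regrets: 3.6, 8.3, 5.2, 6.9, 1.1 → max 8.3
Route 5 regrets: 1.1, 8.8, 6.2, 6.1, 1.7 → max 8.8
Route 6 regrets: 3.4, 3.2, 7.0, 5.0, 0.0 → max 7.0
Smallest max regret = 4.5 → Route 1.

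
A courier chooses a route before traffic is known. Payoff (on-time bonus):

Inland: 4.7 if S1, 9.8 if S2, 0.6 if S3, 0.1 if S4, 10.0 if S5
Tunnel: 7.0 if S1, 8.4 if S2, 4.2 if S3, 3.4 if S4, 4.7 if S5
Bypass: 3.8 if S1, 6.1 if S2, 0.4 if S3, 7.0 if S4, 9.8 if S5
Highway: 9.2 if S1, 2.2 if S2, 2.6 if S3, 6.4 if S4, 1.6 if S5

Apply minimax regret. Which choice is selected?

Column bests: S1=9.2, S2=9.8, S3=4.2, S4=7.0, S5=10.0.
Inland regrets: 4.5, 0.0, 3.6, 6.9, 0.0 → max 6.9
Tunnel regrets: 2.2, 1.4, 0.0, 3.6, 5.3 → max 5.3
Bypass regrets: 5.4, 3.7, 3.8, 0.0, 0.2 → max 5.4
Highway regrets: 0.0, 7.6, 1.6, 0.6, 8.4 → max 8.4
Smallest max regret = 5.3 → Tunnel.

Tunnel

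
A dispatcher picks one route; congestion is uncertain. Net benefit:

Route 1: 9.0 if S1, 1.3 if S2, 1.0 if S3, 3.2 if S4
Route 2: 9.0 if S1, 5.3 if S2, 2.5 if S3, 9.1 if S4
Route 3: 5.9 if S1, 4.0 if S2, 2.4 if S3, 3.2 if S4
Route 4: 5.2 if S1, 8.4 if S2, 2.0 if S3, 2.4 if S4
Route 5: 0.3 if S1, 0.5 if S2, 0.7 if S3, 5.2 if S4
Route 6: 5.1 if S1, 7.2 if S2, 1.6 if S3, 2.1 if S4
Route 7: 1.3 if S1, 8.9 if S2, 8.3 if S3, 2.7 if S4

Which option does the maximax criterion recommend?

Row maxima: Route 1=9.0, Route 2=9.1, Route 3=5.9, Route 4=8.4, Route 5=5.2, Route 6=7.2, Route 7=8.9
Best best-case = 9.1 → Route 2.

Route 2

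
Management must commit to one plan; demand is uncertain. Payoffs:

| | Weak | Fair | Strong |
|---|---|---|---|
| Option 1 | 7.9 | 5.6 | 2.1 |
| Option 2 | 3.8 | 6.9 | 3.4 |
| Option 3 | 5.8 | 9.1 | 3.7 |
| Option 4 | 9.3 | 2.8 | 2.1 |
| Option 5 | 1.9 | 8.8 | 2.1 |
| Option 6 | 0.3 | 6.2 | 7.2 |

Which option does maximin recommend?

Row minima: Option 1=2.1, Option 2=3.4, Option 3=3.7, Option 4=2.1, Option 5=1.9, Option 6=0.3
Best worst-case = 3.7 → Option 3.

Option 3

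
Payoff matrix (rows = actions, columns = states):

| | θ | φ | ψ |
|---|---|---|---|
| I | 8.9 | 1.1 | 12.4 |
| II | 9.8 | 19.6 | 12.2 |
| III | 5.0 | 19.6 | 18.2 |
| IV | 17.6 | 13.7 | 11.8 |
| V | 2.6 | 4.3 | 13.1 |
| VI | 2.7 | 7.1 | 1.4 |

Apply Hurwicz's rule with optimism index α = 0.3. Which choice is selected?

I: 0.3·12.4 + 0.7·1.1 = 4.49
II: 0.3·19.6 + 0.7·9.8 = 12.74
III: 0.3·19.6 + 0.7·5.0 = 9.38
IV: 0.3·17.6 + 0.7·11.8 = 13.54
V: 0.3·13.1 + 0.7·2.6 = 5.75
VI: 0.3·7.1 + 0.7·1.4 = 3.11
Highest Hurwicz score = 13.54 → IV.

IV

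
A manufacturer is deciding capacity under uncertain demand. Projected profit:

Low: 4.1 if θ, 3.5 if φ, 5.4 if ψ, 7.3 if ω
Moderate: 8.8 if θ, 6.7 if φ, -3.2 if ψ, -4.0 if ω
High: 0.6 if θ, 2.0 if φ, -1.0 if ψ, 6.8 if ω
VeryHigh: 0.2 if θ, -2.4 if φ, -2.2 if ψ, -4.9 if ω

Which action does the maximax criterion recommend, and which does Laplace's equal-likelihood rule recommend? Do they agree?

maximax → Moderate; laplace → Low (disagree)

Row maxima: Low=7.3, Moderate=8.8, High=6.8, VeryHigh=0.2
Best best-case = 8.8 → Moderate.
Row averages: Low=5.075, Moderate=2.075, High=2.1, VeryHigh=-2.325
Highest average = 5.075 → Low.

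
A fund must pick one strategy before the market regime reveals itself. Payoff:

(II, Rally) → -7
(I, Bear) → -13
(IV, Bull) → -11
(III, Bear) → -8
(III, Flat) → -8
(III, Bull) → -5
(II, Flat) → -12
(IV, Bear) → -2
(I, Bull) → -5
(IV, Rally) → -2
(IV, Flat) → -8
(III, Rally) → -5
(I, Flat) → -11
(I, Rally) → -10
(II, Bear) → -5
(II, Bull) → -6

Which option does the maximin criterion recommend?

III

Row minima: I=-13, II=-12, III=-8, IV=-11
Best worst-case = -8 → III.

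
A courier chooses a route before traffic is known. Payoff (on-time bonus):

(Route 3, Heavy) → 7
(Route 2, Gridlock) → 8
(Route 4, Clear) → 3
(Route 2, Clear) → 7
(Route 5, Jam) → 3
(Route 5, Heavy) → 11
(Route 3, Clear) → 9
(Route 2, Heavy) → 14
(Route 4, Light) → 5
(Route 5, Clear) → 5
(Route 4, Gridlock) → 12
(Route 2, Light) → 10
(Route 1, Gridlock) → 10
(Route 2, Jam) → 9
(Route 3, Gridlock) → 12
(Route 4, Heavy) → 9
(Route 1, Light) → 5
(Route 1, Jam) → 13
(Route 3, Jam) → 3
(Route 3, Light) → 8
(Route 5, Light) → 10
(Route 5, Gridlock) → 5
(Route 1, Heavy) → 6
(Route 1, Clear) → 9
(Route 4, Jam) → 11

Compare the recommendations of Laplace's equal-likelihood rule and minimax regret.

laplace → Route 2; minimax regret → Route 2 (agree)

Row averages: Route 1=8.6, Route 2=9.6, Route 3=7.8, Route 4=8, Route 5=6.8
Highest average = 9.6 → Route 2.
Column bests: Clear=9, Light=10, Heavy=14, Jam=13, Gridlock=12.
Route 1 regrets: 0, 5, 8, 0, 2 → max 8
Route 2 regrets: 2, 0, 0, 4, 4 → max 4
Route 3 regrets: 0, 2, 7, 10, 0 → max 10
Route 4 regrets: 6, 5, 5, 2, 0 → max 6
Route 5 regrets: 4, 0, 3, 10, 7 → max 10
Smallest max regret = 4 → Route 2.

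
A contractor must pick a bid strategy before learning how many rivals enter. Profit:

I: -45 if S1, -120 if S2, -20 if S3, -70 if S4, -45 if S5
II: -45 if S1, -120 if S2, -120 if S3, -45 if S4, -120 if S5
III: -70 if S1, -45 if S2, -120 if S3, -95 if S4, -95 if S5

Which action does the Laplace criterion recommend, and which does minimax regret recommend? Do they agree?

laplace → I; minimax regret → I (agree)

Row averages: I=-60, II=-90, III=-85
Highest average = -60 → I.
Column bests: S1=-45, S2=-45, S3=-20, S4=-45, S5=-45.
I regrets: 0, 75, 0, 25, 0 → max 75
II regrets: 0, 75, 100, 0, 75 → max 100
III regrets: 25, 0, 100, 50, 50 → max 100
Smallest max regret = 75 → I.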